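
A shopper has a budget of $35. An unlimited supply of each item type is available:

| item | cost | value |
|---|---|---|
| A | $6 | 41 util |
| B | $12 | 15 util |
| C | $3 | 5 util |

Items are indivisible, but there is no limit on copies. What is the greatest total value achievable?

210 util

Best value-per-unit is A at 41/6; filling with it alone gives 5×41 = 205.
Optimal mix: 5×A + 1×C → cost 33, value 210.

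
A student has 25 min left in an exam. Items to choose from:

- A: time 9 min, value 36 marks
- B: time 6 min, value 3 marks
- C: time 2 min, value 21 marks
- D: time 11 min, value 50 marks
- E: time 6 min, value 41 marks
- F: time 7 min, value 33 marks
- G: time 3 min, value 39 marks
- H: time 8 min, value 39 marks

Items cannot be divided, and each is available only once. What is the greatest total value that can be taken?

152 marks

Check high-value combinations within 25 min:
- E+F+G+H: time 6+7+3+8=24, value 41+33+39+39=152
- C+D+E+G: time 2+11+6+3=22, value 21+50+41+39=151
- C+D+G+H: time 2+11+3+8=24, value 21+50+39+39=149
Best: 152 marks.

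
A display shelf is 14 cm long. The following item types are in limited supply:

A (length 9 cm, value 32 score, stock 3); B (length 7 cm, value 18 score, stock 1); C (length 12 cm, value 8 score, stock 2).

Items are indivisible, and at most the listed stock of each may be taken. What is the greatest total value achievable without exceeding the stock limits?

32 score

Best selections within length 14 and stock limits:
- 1×A: length 9, value 32
- 1×B: length 7, value 18
Best: 32 score.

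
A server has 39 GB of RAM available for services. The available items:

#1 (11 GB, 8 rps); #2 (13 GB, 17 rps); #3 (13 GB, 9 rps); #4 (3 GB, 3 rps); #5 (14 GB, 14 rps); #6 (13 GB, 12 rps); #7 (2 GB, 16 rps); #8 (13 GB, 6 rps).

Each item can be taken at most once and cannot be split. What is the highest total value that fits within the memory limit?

Check high-value combinations within 39 GB:
- #1+#2+#6+#7: memory 11+13+13+2=39, value 8+17+12+16=53
- #2+#4+#5+#7: memory 13+3+14+2=32, value 17+3+14+16=50
- #1+#2+#3+#7: memory 11+13+13+2=39, value 8+17+9+16=50
- #2+#4+#6+#7: memory 13+3+13+2=31, value 17+3+12+16=48
- #2+#5+#7: memory 13+14+2=29, value 17+14+16=47
Best: 53 rps.

53 rps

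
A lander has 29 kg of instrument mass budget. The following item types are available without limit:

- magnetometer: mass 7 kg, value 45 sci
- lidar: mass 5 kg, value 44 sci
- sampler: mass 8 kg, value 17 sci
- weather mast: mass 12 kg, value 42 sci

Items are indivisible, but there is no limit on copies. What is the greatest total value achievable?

222 sci

Best value-per-unit is lidar at 44/5; filling with it alone gives 5×44 = 220.
Optimal mix: 2×magnetometer + 3×lidar → mass 29, value 222.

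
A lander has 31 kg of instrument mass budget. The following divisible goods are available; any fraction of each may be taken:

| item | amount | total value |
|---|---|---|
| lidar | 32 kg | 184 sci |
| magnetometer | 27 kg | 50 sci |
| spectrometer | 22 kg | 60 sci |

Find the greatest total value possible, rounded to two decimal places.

178.25

Take in order of value per unit:
- lidar (184/32 per unit): 31 of 32 → value 31×184/32 = 178.2500, running total 178.25
Total 178.25.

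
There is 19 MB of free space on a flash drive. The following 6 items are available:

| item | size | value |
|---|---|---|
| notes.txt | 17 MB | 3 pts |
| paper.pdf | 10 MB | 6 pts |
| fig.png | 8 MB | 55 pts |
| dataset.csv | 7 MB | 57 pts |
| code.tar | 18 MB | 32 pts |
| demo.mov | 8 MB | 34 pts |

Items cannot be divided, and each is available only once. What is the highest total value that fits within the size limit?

112 pts

This is a 0/1 knapsack; check combinations near the capacity.
- fig.png+dataset.csv: size 8+7=15, value 55+57=112
- dataset.csv+demo.mov: size 7+8=15, value 57+34=91
- fig.png+demo.mov: size 8+8=16, value 55+34=89
- paper.pdf+dataset.csv: size 10+7=17, value 6+57=63
- paper.pdf+fig.png: size 10+8=18, value 6+55=61
Best: 112 pts.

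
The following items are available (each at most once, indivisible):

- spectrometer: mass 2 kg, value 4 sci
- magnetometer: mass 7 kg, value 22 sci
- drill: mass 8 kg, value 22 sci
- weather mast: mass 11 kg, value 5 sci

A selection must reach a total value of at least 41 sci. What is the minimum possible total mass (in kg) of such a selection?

Subsets with value ≥ 41, sorted by total mass:
- magnetometer+drill: mass 15, value 44
- spectrometer+magnetometer+drill: mass 17, value 48
- magnetometer+drill+weather mast: mass 26, value 49
- spectrometer+magnetometer+drill+weather mast: mass 28, value 53
Minimum mass: 15 kg.

15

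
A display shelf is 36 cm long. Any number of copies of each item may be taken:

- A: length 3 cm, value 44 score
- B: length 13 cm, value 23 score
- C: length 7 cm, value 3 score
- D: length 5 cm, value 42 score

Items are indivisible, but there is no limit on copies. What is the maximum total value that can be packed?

528 score

Best value-per-unit is A at 44/3, and filling with it alone uses length 12×3=36. No mix of the others beats 12×44 = 528.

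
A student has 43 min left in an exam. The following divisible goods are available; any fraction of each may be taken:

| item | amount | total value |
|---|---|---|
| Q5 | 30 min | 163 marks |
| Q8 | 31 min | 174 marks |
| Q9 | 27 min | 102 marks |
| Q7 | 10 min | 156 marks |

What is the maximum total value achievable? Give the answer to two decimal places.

340.87

Take in order of value per unit:
- Q7 (156/10 per unit): all 10 → value 156, running total 156.00
- Q8 (174/31 per unit): all 31 → value 174, running total 330.00
- Q5 (163/30 per unit): 2 of 30 → value 2×163/30 = 10.8667, running total 340.87
Total 340.87.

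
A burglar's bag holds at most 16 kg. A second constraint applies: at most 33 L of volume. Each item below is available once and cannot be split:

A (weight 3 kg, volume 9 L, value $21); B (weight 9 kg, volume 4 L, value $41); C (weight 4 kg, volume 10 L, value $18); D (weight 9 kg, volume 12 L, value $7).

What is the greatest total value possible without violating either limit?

Feasible sets respecting both limits:
- A+B+C: weight 16, volume 23, value 80
- A+B: weight 12, volume 13, value 62
- B+C: weight 13, volume 14, value 59
- A+C+D: weight 16, volume 31, value 46
Best: $80.

$80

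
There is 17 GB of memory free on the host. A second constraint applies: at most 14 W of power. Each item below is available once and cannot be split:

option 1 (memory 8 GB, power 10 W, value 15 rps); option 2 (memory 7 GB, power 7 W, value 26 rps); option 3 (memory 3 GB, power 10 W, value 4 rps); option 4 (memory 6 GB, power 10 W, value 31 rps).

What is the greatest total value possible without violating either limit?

31 rps

Feasible sets respecting both limits:
- option 4: memory 6, power 10, value 31
- option 2: memory 7, power 7, value 26
- option 1: memory 8, power 10, value 15
- option 3: memory 3, power 10, value 4
Best: 31 rps.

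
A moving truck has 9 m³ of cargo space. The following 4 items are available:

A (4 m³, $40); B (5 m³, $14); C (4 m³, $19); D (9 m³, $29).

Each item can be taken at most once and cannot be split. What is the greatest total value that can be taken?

$59

This is a 0/1 knapsack; check combinations near the capacity.
- A+C: volume 4+4=8, value 40+19=59
- A+B: volume 4+5=9, value 40+14=54
- A: volume 4, value 40
- B+C: volume 5+4=9, value 14+19=33
Best: $59.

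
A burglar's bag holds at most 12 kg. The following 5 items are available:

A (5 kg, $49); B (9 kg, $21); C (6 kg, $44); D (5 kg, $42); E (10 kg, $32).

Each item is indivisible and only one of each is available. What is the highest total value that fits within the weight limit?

$93

This is a 0/1 knapsack; check combinations near the capacity.
- A+C: weight 5+6=11, value 49+44=93
- A+D: weight 5+5=10, value 49+42=91
- C+D: weight 6+5=11, value 44+42=86
- A: weight 5, value 49
- C: weight 6, value 44
Best: $93.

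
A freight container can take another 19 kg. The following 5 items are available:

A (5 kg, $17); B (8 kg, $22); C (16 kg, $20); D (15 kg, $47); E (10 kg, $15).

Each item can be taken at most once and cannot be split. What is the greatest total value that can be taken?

$47

Check high-value combinations within 19 kg:
- D: weight 15, value 47
- A+B: weight 5+8=13, value 17+22=39
- B+E: weight 8+10=18, value 22+15=37
Best: $47.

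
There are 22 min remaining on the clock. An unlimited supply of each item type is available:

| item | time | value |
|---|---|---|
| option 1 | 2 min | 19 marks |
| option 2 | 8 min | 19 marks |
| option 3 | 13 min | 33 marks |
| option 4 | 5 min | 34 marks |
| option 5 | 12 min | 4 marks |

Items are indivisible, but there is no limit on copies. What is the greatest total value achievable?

Best value-per-unit is option 1 at 19/2, and filling with it alone uses time 11×2=22. No mix of the others beats 11×19 = 209.

209 marks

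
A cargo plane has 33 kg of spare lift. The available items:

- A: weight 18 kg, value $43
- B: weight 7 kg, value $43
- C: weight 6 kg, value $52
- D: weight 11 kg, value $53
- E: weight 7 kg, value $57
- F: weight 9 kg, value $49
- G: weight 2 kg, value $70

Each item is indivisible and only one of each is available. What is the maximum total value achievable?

$275

Check high-value combinations within 33 kg:
- B+C+D+E+G: weight 7+6+11+7+2=33, value 43+52+53+57+70=275
- B+C+E+F+G: weight 7+6+7+9+2=31, value 43+52+57+49+70=271
- C+D+E+G: weight 6+11+7+2=26, value 52+53+57+70=232
- D+E+F+G: weight 11+7+9+2=29, value 53+57+49+70=229
- C+E+F+G: weight 6+7+9+2=24, value 52+57+49+70=228
Best: $275.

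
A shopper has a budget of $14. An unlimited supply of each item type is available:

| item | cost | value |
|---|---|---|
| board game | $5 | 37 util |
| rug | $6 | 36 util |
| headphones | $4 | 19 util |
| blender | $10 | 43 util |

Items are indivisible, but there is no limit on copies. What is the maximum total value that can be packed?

93 util

Best value-per-unit is board game at 37/5; filling with it alone gives 2×37 = 74.
Optimal mix: 2×board game + 1×headphones → cost 14, value 93.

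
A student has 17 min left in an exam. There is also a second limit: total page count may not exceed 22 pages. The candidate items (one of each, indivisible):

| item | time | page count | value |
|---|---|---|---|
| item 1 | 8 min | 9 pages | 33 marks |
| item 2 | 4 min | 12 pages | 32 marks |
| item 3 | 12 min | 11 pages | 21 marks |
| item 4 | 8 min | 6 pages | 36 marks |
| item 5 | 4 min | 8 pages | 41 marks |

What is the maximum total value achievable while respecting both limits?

77 marks

Feasible sets respecting both limits:
- item 4+item 5: time 12, page count 14, value 77
- item 1+item 5: time 12, page count 17, value 74
- item 2+item 5: time 8, page count 20, value 73
- item 1+item 4: time 16, page count 15, value 69
Best: 77 marks.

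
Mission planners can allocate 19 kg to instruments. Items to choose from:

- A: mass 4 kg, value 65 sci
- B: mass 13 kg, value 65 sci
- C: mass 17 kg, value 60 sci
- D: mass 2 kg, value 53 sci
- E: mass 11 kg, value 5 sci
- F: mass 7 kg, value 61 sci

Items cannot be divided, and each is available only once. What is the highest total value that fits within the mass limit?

This is a 0/1 knapsack; check combinations near the capacity.
- A+B+D: mass 4+13+2=19, value 65+65+53=183
- A+D+F: mass 4+2+7=13, value 65+53+61=179
- A+B: mass 4+13=17, value 65+65=130
- A+F: mass 4+7=11, value 65+61=126
- A+D+E: mass 4+2+11=17, value 65+53+5=123
Best: 183 sci.

183 sci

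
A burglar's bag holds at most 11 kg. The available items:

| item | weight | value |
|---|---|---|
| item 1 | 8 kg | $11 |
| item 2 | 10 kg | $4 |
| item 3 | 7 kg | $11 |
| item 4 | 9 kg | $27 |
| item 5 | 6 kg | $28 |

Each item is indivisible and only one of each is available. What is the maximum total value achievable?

Check high-value combinations within 11 kg:
- item 5: weight 6, value 28
- item 4: weight 9, value 27
- item 3: weight 7, value 11
Best: $28.

$28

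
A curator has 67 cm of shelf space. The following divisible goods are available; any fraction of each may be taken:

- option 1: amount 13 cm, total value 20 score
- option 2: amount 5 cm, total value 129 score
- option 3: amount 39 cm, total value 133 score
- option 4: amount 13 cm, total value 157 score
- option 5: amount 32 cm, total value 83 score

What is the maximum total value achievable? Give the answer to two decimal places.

444.94

Take in order of value per unit:
- option 2 (129/5 per unit): all 5 → value 129, running total 129.00
- option 4 (157/13 per unit): all 13 → value 157, running total 286.00
- option 3 (133/39 per unit): all 39 → value 133, running total 419.00
- option 5 (83/32 per unit): 10 of 32 → value 10×83/32 = 25.9375, running total 444.94
Total 444.94.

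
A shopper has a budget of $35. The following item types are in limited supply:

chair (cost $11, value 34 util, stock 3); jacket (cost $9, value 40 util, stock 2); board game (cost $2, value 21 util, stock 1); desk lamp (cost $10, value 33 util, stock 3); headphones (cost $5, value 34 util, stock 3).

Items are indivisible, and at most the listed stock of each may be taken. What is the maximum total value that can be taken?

Top feasible selections:
- 2×jacket + 1×board game + 3×headphones: cost 35, value 203
- 2×jacket + 3×headphones: cost 33, value 182
- 1×chair + 1×jacket + 3×headphones: cost 35, value 176
Best: 203 util.

203 util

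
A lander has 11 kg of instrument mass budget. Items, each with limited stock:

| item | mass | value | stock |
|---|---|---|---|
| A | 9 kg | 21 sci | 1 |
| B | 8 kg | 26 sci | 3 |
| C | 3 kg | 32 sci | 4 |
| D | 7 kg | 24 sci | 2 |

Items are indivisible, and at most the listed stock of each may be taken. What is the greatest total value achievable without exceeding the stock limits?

96 sci

Top feasible selections:
- 3×C: mass 9, value 96
- 2×C: mass 6, value 64
- 1×B + 1×C: mass 11, value 58
- 1×C + 1×D: mass 10, value 56
Best: 96 sci.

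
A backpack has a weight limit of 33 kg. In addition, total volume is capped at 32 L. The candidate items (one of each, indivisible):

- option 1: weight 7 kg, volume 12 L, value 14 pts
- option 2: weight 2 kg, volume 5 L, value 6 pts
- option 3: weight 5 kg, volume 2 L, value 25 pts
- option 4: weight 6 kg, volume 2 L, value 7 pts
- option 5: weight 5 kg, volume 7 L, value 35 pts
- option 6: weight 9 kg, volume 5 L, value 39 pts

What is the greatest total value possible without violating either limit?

120 pts

Feasible sets respecting both limits:
- option 1+option 3+option 4+option 5+option 6: weight 32, volume 28, value 120
- option 1+option 2+option 3+option 5+option 6: weight 28, volume 31, value 119
- option 1+option 3+option 5+option 6: weight 26, volume 26, value 113
Best: 120 pts.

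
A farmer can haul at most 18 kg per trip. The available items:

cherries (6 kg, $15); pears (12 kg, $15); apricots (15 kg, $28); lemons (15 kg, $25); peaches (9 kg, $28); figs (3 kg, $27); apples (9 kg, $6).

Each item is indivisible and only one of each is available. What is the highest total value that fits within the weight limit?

$70

Check high-value combinations within 18 kg:
- cherries+peaches+figs: weight 6+9+3=18, value 15+28+27=70
- peaches+figs: weight 9+3=12, value 28+27=55
- apricots+figs: weight 15+3=18, value 28+27=55
- lemons+figs: weight 15+3=18, value 25+27=52
- cherries+figs+apples: weight 6+3+9=18, value 15+27+6=48
Best: $70.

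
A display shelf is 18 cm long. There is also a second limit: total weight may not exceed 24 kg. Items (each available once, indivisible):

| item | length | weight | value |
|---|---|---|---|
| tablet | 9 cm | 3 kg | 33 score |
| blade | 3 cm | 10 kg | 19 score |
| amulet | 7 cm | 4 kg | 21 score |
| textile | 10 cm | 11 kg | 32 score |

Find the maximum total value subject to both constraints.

Feasible sets respecting both limits:
- tablet+amulet: length 16, weight 7, value 54
- amulet+textile: length 17, weight 15, value 53
- tablet+blade: length 12, weight 13, value 52
- blade+textile: length 13, weight 21, value 51
Best: 54 score.

54 score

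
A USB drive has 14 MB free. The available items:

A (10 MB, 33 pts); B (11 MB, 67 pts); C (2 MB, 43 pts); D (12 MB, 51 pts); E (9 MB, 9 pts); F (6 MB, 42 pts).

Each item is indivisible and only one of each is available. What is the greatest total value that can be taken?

110 pts

This is a 0/1 knapsack; check combinations near the capacity.
- B+C: size 11+2=13, value 67+43=110
- C+D: size 2+12=14, value 43+51=94
- C+F: size 2+6=8, value 43+42=85
- A+C: size 10+2=12, value 33+43=76
Best: 110 pts.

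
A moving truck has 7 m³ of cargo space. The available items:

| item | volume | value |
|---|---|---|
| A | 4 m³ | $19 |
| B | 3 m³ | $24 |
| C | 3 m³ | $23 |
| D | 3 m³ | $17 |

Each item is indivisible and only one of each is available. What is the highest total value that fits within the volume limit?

$47

Check high-value combinations within 7 m³:
- B+C: volume 3+3=6, value 24+23=47
- A+B: volume 4+3=7, value 19+24=43
- A+C: volume 4+3=7, value 19+23=42
- B+D: volume 3+3=6, value 24+17=41
- C+D: volume 3+3=6, value 23+17=40
Best: $47.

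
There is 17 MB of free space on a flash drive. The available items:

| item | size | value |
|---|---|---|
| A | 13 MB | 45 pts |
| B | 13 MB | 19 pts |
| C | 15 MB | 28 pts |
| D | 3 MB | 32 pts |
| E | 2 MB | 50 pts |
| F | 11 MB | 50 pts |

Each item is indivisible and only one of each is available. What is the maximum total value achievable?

Check high-value combinations within 17 MB:
- D+E+F: size 3+2+11=16, value 32+50+50=132
- E+F: size 2+11=13, value 50+50=100
- A+E: size 13+2=15, value 45+50=95
- D+E: size 3+2=5, value 32+50=82
- D+F: size 3+11=14, value 32+50=82
Best: 132 pts.

132 pts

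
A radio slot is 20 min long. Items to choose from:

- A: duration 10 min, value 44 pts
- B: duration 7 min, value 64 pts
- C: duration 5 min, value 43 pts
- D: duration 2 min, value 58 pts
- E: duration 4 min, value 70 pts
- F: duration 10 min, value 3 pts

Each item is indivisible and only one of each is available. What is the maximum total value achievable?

235 pts

Check high-value combinations within 20 min:
- B+C+D+E: duration 7+5+2+4=18, value 64+43+58+70=235
- B+D+E: duration 7+2+4=13, value 64+58+70=192
- B+C+E: duration 7+5+4=16, value 64+43+70=177
Best: 235 pts.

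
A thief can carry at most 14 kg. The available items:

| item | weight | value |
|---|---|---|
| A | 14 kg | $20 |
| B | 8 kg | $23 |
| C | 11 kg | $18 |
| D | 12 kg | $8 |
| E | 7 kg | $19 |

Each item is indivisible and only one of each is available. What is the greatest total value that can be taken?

$23

Check high-value combinations within 14 kg:
- B: weight 8, value 23
- A: weight 14, value 20
- E: weight 7, value 19
- C: weight 11, value 18
- D: weight 12, value 8
Best: $23.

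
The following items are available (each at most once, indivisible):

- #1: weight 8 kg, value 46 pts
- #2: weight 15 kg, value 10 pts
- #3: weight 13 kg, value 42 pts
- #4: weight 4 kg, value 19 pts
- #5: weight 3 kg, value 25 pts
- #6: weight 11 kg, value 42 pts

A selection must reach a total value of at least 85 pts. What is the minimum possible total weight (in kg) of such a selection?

Subsets with value ≥ 85, sorted by total weight:
- #1+#4+#5: weight 15, value 90
- #4+#5+#6: weight 18, value 86
Minimum weight: 15 kg.

15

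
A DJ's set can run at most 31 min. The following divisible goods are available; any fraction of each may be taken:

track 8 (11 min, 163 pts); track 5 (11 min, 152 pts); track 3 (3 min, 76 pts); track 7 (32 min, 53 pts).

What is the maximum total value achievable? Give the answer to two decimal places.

400.94

Take in order of value per unit:
- track 3 (76/3 per unit): all 3 → value 76, running total 76.00
- track 8 (163/11 per unit): all 11 → value 163, running total 239.00
- track 5 (152/11 per unit): all 11 → value 152, running total 391.00
- track 7 (53/32 per unit): 6 of 32 → value 6×53/32 = 9.9375, running total 400.94
Total 400.94.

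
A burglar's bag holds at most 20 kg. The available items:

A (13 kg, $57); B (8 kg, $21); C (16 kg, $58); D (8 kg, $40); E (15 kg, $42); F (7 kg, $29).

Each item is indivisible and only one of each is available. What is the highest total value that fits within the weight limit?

Check high-value combinations within 20 kg:
- A+F: weight 13+7=20, value 57+29=86
- D+F: weight 8+7=15, value 40+29=69
- B+D: weight 8+8=16, value 21+40=61
- C: weight 16, value 58
- A: weight 13, value 57
Best: $86.

$86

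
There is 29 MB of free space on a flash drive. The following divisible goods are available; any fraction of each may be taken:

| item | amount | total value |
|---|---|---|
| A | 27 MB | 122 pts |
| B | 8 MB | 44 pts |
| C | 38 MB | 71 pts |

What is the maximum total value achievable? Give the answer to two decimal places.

Take in order of value per unit:
- B (44/8 per unit): all 8 → value 44, running total 44.00
- A (122/27 per unit): 21 of 27 → value 21×122/27 = 94.8889, running total 138.89
Total 138.89.

138.89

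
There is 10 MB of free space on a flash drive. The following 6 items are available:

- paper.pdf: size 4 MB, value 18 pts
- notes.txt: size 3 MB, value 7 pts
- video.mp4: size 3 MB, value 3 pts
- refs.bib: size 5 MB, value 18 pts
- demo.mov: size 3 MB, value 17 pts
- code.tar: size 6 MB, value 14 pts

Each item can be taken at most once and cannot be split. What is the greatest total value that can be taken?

This is a 0/1 knapsack; check combinations near the capacity.
- paper.pdf+notes.txt+demo.mov: size 4+3+3=10, value 18+7+17=42
- paper.pdf+video.mp4+demo.mov: size 4+3+3=10, value 18+3+17=38
- paper.pdf+refs.bib: size 4+5=9, value 18+18=36
- paper.pdf+demo.mov: size 4+3=7, value 18+17=35
Best: 42 pts.

42 pts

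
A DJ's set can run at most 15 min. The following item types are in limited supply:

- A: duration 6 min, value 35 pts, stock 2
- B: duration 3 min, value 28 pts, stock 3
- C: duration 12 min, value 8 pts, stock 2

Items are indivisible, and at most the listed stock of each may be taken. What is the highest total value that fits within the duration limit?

Best selections within duration 15 and stock limits:
- 1×A + 3×B: duration 15, value 119
- 2×A + 1×B: duration 15, value 98
Best: 119 pts.

119 pts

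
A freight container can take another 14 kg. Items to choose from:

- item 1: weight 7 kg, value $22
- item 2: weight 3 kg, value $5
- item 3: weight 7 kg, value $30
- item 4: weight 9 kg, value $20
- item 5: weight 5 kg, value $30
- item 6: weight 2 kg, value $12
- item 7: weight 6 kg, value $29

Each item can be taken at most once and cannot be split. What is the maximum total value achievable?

$72

Check high-value combinations within 14 kg:
- item 3+item 5+item 6: weight 7+5+2=14, value 30+30+12=72
- item 5+item 6+item 7: weight 5+2+6=13, value 30+12+29=71
- item 1+item 5+item 6: weight 7+5+2=14, value 22+30+12=64
Best: $72.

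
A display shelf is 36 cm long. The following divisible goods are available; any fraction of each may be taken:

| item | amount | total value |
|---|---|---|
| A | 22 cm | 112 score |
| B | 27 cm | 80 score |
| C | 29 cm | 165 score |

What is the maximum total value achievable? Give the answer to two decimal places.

Take in order of value per unit:
- C (165/29 per unit): all 29 → value 165, running total 165.00
- A (112/22 per unit): 7 of 22 → value 7×112/22 = 35.6364, running total 200.64
Total 200.64.

200.64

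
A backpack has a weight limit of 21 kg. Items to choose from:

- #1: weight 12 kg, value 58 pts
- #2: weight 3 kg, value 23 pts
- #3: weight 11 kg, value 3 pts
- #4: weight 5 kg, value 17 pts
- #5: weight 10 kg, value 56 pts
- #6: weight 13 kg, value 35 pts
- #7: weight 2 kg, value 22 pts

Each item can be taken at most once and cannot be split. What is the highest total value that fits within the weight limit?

118 pts

Check high-value combinations within 21 kg:
- #2+#4+#5+#7: weight 3+5+10+2=20, value 23+17+56+22=118
- #1+#2+#7: weight 12+3+2=17, value 58+23+22=103
- #2+#5+#7: weight 3+10+2=15, value 23+56+22=101
- #1+#2+#4: weight 12+3+5=20, value 58+23+17=98
Best: 118 pts.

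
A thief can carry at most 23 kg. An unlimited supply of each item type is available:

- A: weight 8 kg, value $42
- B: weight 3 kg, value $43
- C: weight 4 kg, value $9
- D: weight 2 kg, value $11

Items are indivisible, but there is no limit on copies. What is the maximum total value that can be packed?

Best value-per-unit is B at 43/3; filling with it alone gives 7×43 = 301.
Optimal mix: 7×B + 1×D → weight 23, value 312.

$312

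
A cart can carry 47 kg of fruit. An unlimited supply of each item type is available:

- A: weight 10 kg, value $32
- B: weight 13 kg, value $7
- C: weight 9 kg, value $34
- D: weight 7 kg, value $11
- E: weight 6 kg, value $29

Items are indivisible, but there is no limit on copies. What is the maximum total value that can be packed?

Best value-per-unit is E at 29/6; filling with it alone gives 7×29 = 203.
Optimal mix: 1×C + 6×E → weight 45, value 208.

$208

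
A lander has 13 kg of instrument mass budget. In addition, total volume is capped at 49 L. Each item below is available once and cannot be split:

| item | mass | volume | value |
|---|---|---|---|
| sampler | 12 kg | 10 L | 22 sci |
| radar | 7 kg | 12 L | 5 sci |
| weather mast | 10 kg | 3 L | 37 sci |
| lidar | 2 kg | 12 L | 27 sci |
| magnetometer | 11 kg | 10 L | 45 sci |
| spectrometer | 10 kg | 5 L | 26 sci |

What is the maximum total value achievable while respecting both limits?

Feasible sets respecting both limits:
- lidar+magnetometer: mass 13, volume 22, value 72
- weather mast+lidar: mass 12, volume 15, value 64
- lidar+spectrometer: mass 12, volume 17, value 53
- magnetometer: mass 11, volume 10, value 45
Best: 72 sci.

72 sci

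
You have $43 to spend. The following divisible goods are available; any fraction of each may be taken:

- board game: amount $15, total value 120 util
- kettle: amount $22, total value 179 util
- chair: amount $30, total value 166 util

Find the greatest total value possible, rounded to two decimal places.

Take in order of value per unit:
- kettle (179/22 per unit): all 22 → value 179, running total 179.00
- board game (120/15 per unit): all 15 → value 120, running total 299.00
- chair (166/30 per unit): 6 of 30 → value 6×166/30 = 33.2000, running total 332.20
Total 332.20.

332.20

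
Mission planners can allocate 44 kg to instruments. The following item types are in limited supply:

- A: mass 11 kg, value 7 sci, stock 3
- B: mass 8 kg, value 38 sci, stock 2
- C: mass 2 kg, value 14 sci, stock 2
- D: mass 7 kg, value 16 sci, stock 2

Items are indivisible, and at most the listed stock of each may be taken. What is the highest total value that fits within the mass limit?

Best selections within mass 44 and stock limits:
- 2×B + 2×C + 2×D: mass 34, value 136
- 1×A + 2×B + 1×C + 2×D: mass 43, value 129
- 1×A + 2×B + 2×C + 1×D: mass 38, value 127
Best: 136 sci.

136 sci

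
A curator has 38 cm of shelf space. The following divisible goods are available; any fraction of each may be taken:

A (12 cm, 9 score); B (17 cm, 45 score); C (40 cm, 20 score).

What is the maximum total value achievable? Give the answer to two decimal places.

Take in order of value per unit:
- B (45/17 per unit): all 17 → value 45, running total 45.00
- A (9/12 per unit): all 12 → value 9, running total 54.00
- C (20/40 per unit): 9 of 40 → value 9×20/40 = 4.5000, running total 58.50
Total 58.50.

58.50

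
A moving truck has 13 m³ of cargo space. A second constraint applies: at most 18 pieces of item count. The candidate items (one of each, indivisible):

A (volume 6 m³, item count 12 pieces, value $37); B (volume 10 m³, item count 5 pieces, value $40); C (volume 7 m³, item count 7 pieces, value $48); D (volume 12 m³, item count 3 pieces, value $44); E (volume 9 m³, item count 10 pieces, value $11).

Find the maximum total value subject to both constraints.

Feasible sets respecting both limits:
- C: volume 7, item count 7, value 48
- D: volume 12, item count 3, value 44
- B: volume 10, item count 5, value 40
- A: volume 6, item count 12, value 37
Best: $48.

$48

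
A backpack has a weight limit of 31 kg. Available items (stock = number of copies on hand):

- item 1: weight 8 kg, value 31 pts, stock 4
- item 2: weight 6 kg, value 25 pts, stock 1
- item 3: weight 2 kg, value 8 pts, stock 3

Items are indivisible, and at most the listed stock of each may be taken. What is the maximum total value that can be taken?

118 pts

Best selections within weight 31 and stock limits:
- 3×item 1 + 1×item 2: weight 30, value 118
- 3×item 1 + 3×item 3: weight 30, value 117
Best: 118 pts.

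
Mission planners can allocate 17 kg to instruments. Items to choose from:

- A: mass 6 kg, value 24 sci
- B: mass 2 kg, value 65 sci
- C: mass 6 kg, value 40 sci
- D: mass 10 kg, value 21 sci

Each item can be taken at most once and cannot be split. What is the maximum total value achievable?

129 sci

Check high-value combinations within 17 kg:
- A+B+C: mass 6+2+6=14, value 24+65+40=129
- B+C: mass 2+6=8, value 65+40=105
- A+B: mass 6+2=8, value 24+65=89
Best: 129 sci.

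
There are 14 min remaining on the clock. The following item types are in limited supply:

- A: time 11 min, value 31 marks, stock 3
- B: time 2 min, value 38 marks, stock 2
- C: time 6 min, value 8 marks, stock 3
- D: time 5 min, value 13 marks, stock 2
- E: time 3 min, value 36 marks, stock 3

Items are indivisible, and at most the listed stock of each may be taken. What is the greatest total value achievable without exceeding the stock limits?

Best selections within time 14 and stock limits:
- 2×B + 3×E: time 13, value 184
- 2×B + 2×E: time 10, value 148
- 1×B + 3×E: time 11, value 146
- 2×B + 1×D + 1×E: time 12, value 125
Best: 184 marks.

184 marks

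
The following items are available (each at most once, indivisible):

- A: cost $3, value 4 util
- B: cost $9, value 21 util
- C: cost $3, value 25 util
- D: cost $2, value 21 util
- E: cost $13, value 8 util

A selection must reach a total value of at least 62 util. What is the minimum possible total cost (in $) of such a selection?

Subsets with value ≥ 62, sorted by total cost:
- B+C+D: cost 14, value 67
- A+B+C+D: cost 17, value 71
Minimum cost: 14 $.

14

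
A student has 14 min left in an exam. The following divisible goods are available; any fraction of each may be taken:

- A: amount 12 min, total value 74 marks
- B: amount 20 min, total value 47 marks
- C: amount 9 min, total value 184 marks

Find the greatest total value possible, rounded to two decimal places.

214.83

Take in order of value per unit:
- C (184/9 per unit): all 9 → value 184, running total 184.00
- A (74/12 per unit): 5 of 12 → value 5×74/12 = 30.8333, running total 214.83
Total 214.83.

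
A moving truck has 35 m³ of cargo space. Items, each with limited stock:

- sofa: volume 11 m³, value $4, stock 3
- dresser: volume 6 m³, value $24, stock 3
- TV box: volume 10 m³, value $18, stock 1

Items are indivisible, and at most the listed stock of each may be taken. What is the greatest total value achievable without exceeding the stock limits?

Best selections within volume 35 and stock limits:
- 3×dresser + 1×TV box: volume 28, value 90
- 1×sofa + 3×dresser: volume 29, value 76
- 3×dresser: volume 18, value 72
- 1×sofa + 2×dresser + 1×TV box: volume 33, value 70
Best: $90.

$90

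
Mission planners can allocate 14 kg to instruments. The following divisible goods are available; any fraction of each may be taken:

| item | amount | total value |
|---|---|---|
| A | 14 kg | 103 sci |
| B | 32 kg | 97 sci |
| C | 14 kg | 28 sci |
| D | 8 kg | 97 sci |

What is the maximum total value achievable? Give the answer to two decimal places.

141.14

Take in order of value per unit:
- D (97/8 per unit): all 8 → value 97, running total 97.00
- A (103/14 per unit): 6 of 14 → value 6×103/14 = 44.1429, running total 141.14
Total 141.14.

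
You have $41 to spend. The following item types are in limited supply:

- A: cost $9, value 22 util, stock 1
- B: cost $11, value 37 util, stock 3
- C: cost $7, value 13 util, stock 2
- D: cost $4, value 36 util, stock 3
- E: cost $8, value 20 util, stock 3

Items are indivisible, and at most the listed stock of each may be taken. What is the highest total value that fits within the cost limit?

195 util

Top feasible selections:
- 2×B + 1×C + 3×D: cost 41, value 195
- 1×A + 1×B + 3×D + 1×E: cost 40, value 187
Best: 195 util.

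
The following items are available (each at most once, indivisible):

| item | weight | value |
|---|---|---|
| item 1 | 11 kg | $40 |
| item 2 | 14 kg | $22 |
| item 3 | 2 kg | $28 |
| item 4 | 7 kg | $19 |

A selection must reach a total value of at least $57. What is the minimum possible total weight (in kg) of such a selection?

Subsets with value ≥ 57, sorted by total weight:
- item 1+item 3: weight 13, value 68
- item 1+item 4: weight 18, value 59
Minimum weight: 13 kg.

13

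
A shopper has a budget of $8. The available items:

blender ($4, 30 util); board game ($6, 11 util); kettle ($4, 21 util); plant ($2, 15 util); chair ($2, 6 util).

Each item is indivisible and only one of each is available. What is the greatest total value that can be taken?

Check high-value combinations within $8:
- blender+kettle: cost 4+4=8, value 30+21=51
- blender+plant+chair: cost 4+2+2=8, value 30+15+6=51
- blender+plant: cost 4+2=6, value 30+15=45
- kettle+plant+chair: cost 4+2+2=8, value 21+15+6=42
Best: 51 util.

51 util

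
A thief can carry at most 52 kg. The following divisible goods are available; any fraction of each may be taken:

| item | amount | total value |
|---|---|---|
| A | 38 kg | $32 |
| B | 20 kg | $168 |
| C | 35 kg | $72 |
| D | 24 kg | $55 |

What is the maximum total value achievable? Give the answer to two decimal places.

239.46

Take in order of value per unit:
- B (168/20 per unit): all 20 → value 168, running total 168.00
- D (55/24 per unit): all 24 → value 55, running total 223.00
- C (72/35 per unit): 8 of 35 → value 8×72/35 = 16.4571, running total 239.46
Total 239.46.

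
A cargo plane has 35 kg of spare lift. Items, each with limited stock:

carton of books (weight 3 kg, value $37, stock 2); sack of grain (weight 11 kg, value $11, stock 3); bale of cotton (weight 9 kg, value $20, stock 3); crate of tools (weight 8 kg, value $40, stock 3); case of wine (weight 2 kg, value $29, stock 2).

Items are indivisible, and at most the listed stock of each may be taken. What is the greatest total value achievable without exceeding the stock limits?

$252

Best selections within weight 35 and stock limits:
- 2×carton of books + 3×crate of tools + 2×case of wine: weight 34, value 252
- 2×carton of books + 1×bale of cotton + 2×crate of tools + 2×case of wine: weight 35, value 232
- 2×carton of books + 3×crate of tools + 1×case of wine: weight 32, value 223
Best: $252.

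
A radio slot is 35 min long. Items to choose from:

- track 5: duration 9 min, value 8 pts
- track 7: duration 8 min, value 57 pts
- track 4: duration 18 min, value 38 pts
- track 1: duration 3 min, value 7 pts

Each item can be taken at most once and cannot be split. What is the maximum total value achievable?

103 pts

Check high-value combinations within 35 min:
- track 5+track 7+track 4: duration 9+8+18=35, value 8+57+38=103
- track 7+track 4+track 1: duration 8+18+3=29, value 57+38+7=102
- track 7+track 4: duration 8+18=26, value 57+38=95
- track 5+track 7+track 1: duration 9+8+3=20, value 8+57+7=72
- track 5+track 7: duration 9+8=17, value 8+57=65
Best: 103 pts.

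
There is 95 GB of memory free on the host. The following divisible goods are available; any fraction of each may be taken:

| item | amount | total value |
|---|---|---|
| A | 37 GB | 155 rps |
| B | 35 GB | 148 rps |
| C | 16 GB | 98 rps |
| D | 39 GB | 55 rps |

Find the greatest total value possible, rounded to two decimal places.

Take in order of value per unit:
- C (98/16 per unit): all 16 → value 98, running total 98.00
- B (148/35 per unit): all 35 → value 148, running total 246.00
- A (155/37 per unit): all 37 → value 155, running total 401.00
- D (55/39 per unit): 7 of 39 → value 7×55/39 = 9.8718, running total 410.87
Total 410.87.

410.87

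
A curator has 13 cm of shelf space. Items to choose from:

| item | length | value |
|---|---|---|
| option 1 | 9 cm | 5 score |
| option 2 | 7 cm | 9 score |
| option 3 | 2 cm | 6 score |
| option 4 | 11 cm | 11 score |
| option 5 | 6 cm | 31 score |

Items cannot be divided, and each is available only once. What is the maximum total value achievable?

Check high-value combinations within 13 cm:
- option 2+option 5: length 7+6=13, value 9+31=40
- option 3+option 5: length 2+6=8, value 6+31=37
- option 5: length 6, value 31
- option 3+option 4: length 2+11=13, value 6+11=17
Best: 40 score.

40 score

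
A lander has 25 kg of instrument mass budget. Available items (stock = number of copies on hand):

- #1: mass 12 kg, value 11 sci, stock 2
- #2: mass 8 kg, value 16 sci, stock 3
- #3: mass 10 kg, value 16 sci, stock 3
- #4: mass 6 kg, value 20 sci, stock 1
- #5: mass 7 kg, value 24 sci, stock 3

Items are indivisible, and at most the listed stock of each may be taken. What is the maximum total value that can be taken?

72 sci

Top feasible selections:
- 3×#5: mass 21, value 72
- 1×#4 + 2×#5: mass 20, value 68
- 1×#2 + 2×#5: mass 22, value 64
- 1×#3 + 2×#5: mass 24, value 64
Best: 72 sci.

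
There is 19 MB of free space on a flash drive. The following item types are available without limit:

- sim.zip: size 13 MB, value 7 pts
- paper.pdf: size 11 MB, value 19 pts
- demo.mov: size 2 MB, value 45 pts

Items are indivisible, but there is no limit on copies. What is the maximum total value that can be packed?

405 pts

Best value-per-unit is demo.mov at 45/2, and filling with it alone uses size 9×2=18. No mix of the others beats 9×45 = 405.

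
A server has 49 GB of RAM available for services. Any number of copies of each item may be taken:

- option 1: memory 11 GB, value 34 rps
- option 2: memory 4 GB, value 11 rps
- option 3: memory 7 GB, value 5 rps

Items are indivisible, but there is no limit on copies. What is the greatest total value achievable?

Best value-per-unit is option 1 at 34/11; filling with it alone gives 4×34 = 136.
Optimal mix: 4×option 1 + 1×option 2 → memory 48, value 147.

147 rps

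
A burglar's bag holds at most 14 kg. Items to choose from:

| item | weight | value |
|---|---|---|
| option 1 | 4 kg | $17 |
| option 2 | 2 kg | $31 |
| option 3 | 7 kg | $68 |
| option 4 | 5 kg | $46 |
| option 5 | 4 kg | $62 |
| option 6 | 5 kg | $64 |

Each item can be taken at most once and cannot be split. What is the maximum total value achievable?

Check high-value combinations within 14 kg:
- option 4+option 5+option 6: weight 5+4+5=14, value 46+62+64=172
- option 2+option 3+option 6: weight 2+7+5=14, value 31+68+64=163
- option 2+option 3+option 5: weight 2+7+4=13, value 31+68+62=161
- option 2+option 5+option 6: weight 2+4+5=11, value 31+62+64=157
Best: $172.

$172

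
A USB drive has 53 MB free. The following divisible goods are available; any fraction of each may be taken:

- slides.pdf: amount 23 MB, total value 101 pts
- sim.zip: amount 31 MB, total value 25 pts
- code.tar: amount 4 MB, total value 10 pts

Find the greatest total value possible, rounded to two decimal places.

Take in order of value per unit:
- slides.pdf (101/23 per unit): all 23 → value 101, running total 101.00
- code.tar (10/4 per unit): all 4 → value 10, running total 111.00
- sim.zip (25/31 per unit): 26 of 31 → value 26×25/31 = 20.9677, running total 131.97
Total 131.97.

131.97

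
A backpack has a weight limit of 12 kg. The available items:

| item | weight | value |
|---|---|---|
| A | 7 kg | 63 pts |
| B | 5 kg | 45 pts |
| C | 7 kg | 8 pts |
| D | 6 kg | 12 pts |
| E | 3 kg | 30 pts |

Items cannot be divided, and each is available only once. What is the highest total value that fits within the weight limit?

Check high-value combinations within 12 kg:
- A+B: weight 7+5=12, value 63+45=108
- A+E: weight 7+3=10, value 63+30=93
- B+E: weight 5+3=8, value 45+30=75
Best: 108 pts.

108 pts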